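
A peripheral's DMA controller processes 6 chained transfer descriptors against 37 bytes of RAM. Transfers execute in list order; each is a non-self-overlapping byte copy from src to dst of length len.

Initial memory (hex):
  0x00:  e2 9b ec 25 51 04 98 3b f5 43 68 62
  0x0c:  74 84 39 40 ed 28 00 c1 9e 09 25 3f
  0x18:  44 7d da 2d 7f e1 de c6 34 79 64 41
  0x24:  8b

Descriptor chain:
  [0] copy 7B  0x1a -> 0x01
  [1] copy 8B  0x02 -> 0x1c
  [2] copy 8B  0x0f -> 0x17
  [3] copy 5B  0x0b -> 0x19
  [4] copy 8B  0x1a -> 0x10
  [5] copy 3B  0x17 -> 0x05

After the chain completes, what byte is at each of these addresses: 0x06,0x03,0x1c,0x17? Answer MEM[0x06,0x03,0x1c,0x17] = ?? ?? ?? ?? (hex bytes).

  after D0: wrote 7B at 0x01 = da2d7fe1dec634
  after D1: wrote 8B at 0x1c = 2d7fe1dec634f543
  after D2: wrote 8B at 0x17 = 40ed2800c19e0925
  after D3: wrote 5B at 0x19 = 6274843940
  after D4: wrote 8B at 0x10 = 7484394025dec634
  after D5: wrote 3B at 0x05 = 34ed62
query mem[0x06]=0xed, mem[0x03]=0x7f, mem[0x1c]=0x39, mem[0x17]=0x34

MEM[0x06,0x03,0x1c,0x17] = ed 7f 39 34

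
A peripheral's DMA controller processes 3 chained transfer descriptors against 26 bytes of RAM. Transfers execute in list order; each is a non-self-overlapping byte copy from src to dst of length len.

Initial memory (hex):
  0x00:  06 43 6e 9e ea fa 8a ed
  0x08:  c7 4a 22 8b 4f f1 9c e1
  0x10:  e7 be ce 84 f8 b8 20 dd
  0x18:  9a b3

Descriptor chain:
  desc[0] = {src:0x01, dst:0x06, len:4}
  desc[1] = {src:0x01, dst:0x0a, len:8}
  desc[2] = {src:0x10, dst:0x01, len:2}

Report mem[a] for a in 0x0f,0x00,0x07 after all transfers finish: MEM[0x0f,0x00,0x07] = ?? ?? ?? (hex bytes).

[0] 0x01->0x06 len=4 : 43 6e 9e ea
[1] 0x01->0x0a len=8 : 43 6e 9e ea fa 43 6e 9e
[2] 0x10->0x01 len=2 : 6e 9e
query mem[0x0f]=0x43, mem[0x00]=0x06, mem[0x07]=0x6e

MEM[0x0f,0x00,0x07] = 43 06 6e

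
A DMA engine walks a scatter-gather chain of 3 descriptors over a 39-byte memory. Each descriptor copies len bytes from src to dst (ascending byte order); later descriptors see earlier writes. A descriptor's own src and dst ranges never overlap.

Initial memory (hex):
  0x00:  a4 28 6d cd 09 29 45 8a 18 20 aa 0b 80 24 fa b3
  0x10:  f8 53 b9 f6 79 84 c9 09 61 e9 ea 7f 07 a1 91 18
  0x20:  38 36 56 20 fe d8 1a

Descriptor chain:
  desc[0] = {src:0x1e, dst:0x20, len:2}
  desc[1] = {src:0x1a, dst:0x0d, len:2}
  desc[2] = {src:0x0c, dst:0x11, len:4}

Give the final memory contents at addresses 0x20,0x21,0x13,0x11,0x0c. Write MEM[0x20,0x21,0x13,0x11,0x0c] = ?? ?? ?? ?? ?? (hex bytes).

[0] 0x1e->0x20 len=2 : 91 18
[1] 0x1a->0x0d len=2 : ea 7f
[2] 0x0c->0x11 len=4 : 80 ea 7f b3
query mem[0x20]=0x91, mem[0x21]=0x18, mem[0x13]=0x7f, mem[0x11]=0x80, mem[0x0c]=0x80

MEM[0x20,0x21,0x13,0x11,0x0c] = 91 18 7f 80 80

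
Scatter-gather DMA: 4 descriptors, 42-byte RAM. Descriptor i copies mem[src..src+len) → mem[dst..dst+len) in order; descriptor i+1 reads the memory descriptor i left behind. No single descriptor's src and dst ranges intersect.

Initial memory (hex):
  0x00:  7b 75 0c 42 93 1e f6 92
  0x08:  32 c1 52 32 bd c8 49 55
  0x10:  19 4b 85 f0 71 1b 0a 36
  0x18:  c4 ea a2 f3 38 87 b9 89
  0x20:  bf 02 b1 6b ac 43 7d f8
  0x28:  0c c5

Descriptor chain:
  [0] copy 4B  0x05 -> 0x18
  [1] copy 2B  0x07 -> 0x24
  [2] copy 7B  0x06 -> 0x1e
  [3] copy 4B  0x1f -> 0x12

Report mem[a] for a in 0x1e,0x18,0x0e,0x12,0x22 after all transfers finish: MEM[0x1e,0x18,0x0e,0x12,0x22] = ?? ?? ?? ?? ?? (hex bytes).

MEM[0x1e,0x18,0x0e,0x12,0x22] = f6 1e 49 92 52

[0] 0x05->0x18 len=4 : 1e f6 92 32
[1] 0x07->0x24 len=2 : 92 32
[2] 0x06->0x1e len=7 : f6 92 32 c1 52 32 bd
[3] 0x1f->0x12 len=4 : 92 32 c1 52
query mem[0x1e]=0xf6, mem[0x18]=0x1e, mem[0x0e]=0x49, mem[0x12]=0x92, mem[0x22]=0x52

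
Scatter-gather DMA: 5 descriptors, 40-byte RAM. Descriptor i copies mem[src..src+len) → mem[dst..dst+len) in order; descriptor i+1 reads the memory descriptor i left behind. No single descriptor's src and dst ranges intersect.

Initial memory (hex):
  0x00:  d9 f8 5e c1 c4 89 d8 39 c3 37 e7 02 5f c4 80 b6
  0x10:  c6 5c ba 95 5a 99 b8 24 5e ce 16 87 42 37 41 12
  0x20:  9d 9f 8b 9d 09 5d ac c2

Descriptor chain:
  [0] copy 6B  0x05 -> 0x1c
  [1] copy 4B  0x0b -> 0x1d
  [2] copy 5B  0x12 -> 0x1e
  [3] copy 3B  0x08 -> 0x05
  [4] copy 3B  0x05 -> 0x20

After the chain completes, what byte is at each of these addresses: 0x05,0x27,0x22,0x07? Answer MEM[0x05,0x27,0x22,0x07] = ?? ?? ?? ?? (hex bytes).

MEM[0x05,0x27,0x22,0x07] = c3 c2 e7 e7

  after D0: wrote 6B at 0x1c = 89d839c337e7
  after D1: wrote 4B at 0x1d = 025fc480
  after D2: wrote 5B at 0x1e = ba955a99b8
  after D3: wrote 3B at 0x05 = c337e7
  after D4: wrote 3B at 0x20 = c337e7
query mem[0x05]=0xc3, mem[0x27]=0xc2, mem[0x22]=0xe7, mem[0x07]=0xe7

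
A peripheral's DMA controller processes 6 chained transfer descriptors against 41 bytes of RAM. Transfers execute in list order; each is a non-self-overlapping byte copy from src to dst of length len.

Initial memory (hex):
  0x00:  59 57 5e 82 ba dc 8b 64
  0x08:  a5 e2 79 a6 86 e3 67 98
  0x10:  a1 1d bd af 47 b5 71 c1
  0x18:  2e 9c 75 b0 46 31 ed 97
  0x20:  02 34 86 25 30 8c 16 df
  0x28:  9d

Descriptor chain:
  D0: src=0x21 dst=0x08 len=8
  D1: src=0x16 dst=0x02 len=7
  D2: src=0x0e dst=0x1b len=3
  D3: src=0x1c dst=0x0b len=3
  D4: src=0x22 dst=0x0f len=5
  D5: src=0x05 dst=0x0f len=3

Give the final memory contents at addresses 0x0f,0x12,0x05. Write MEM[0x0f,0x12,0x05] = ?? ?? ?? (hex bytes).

MEM[0x0f,0x12,0x05] = 9c 8c 9c

  after D0: wrote 8B at 0x08 = 348625308c16df9d
  after D1: wrote 7B at 0x02 = 71c12e9c75b046
  after D2: wrote 3B at 0x1b = df9da1
  after D3: wrote 3B at 0x0b = 9da1ed
  after D4: wrote 5B at 0x0f = 8625308c16
  after D5: wrote 3B at 0x0f = 9c75b0
query mem[0x0f]=0x9c, mem[0x12]=0x8c, mem[0x05]=0x9c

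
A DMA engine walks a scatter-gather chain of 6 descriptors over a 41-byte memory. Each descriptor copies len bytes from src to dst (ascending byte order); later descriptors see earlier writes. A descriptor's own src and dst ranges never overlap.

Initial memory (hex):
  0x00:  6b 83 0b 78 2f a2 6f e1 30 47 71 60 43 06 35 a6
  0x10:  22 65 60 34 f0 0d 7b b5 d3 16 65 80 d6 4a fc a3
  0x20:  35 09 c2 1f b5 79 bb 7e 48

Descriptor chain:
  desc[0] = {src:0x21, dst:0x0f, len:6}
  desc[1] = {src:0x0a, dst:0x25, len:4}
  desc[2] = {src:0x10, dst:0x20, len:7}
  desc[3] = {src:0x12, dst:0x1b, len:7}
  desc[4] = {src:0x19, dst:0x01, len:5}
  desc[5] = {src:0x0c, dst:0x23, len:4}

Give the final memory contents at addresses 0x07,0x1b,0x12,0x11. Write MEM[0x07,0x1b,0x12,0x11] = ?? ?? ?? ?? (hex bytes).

MEM[0x07,0x1b,0x12,0x11] = e1 b5 b5 1f

#0 dst[0x0f+6] := {0x09,0xc2,0x1f,0xb5,0x79,0xbb}
#1 dst[0x25+4] := {0x71,0x60,0x43,0x06}
#2 dst[0x20+7] := {0xc2,0x1f,0xb5,0x79,0xbb,0x0d,0x7b}
#3 dst[0x1b+7] := {0xb5,0x79,0xbb,0x0d,0x7b,0xb5,0xd3}
#4 dst[0x01+5] := {0x16,0x65,0xb5,0x79,0xbb}
#5 dst[0x23+4] := {0x43,0x06,0x35,0x09}
query mem[0x07]=0xe1, mem[0x1b]=0xb5, mem[0x12]=0xb5, mem[0x11]=0x1f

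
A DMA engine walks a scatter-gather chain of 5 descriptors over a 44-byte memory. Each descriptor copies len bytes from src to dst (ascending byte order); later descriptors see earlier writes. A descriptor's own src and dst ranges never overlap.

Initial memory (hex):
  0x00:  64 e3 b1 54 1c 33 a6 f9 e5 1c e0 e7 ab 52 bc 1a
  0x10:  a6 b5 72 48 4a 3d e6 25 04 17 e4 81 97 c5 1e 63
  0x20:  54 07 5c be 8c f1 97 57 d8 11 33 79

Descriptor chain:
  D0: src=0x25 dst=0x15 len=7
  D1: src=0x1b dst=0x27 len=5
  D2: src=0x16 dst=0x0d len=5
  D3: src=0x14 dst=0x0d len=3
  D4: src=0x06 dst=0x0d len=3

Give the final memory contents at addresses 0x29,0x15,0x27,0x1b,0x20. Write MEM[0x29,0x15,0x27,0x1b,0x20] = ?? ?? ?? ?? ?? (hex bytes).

#0 dst[0x15+7] := {0xf1,0x97,0x57,0xd8,0x11,0x33,0x79}
#1 dst[0x27+5] := {0x79,0x97,0xc5,0x1e,0x63}
#2 dst[0x0d+5] := {0x97,0x57,0xd8,0x11,0x33}
#3 dst[0x0d+3] := {0x4a,0xf1,0x97}
#4 dst[0x0d+3] := {0xa6,0xf9,0xe5}
query mem[0x29]=0xc5, mem[0x15]=0xf1, mem[0x27]=0x79, mem[0x1b]=0x79, mem[0x20]=0x54

MEM[0x29,0x15,0x27,0x1b,0x20] = c5 f1 79 79 54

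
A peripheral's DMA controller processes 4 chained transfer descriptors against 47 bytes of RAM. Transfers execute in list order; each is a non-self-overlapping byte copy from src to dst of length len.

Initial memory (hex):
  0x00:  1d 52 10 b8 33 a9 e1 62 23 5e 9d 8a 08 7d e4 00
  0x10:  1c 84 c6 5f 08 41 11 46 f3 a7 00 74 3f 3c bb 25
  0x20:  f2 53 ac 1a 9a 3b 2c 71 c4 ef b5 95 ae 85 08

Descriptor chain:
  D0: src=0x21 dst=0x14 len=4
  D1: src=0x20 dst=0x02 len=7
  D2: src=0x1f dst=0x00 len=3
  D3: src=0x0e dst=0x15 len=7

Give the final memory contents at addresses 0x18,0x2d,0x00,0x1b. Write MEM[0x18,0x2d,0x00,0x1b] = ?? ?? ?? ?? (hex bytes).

D0: mem[0x14..0x17] <- [53 ac 1a 9a]
D1: mem[0x02..0x08] <- [f2 53 ac 1a 9a 3b 2c]
D2: mem[0x00..0x02] <- [25 f2 53]
D3: mem[0x15..0x1b] <- [e4 00 1c 84 c6 5f 53]
query mem[0x18]=0x84, mem[0x2d]=0x85, mem[0x00]=0x25, mem[0x1b]=0x53

MEM[0x18,0x2d,0x00,0x1b] = 84 85 25 53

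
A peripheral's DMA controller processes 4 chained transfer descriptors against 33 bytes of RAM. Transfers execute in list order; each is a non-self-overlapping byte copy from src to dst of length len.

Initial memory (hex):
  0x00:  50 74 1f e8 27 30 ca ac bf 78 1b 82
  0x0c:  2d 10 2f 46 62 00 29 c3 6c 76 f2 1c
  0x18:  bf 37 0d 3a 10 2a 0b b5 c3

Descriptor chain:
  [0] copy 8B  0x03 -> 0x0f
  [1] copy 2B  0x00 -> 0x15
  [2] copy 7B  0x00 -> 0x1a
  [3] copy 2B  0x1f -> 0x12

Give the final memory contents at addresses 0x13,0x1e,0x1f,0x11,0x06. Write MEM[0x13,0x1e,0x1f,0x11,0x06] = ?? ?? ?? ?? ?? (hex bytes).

[0] 0x03->0x0f len=8 : e8 27 30 ca ac bf 78 1b
[1] 0x00->0x15 len=2 : 50 74
[2] 0x00->0x1a len=7 : 50 74 1f e8 27 30 ca
[3] 0x1f->0x12 len=2 : 30 ca
query mem[0x13]=0xca, mem[0x1e]=0x27, mem[0x1f]=0x30, mem[0x11]=0x30, mem[0x06]=0xca

MEM[0x13,0x1e,0x1f,0x11,0x06] = ca 27 30 30 ca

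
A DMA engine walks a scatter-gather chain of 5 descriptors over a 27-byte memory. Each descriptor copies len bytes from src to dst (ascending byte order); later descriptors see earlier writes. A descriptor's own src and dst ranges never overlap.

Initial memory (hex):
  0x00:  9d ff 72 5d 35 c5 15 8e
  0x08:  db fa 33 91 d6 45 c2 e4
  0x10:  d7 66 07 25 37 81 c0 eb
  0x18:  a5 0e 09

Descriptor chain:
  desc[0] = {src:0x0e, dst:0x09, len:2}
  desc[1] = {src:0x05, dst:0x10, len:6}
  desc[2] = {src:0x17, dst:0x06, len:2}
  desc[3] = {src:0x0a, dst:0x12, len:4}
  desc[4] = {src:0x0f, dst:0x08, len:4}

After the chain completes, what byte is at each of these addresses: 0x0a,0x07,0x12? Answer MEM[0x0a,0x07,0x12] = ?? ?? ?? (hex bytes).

MEM[0x0a,0x07,0x12] = 15 a5 e4

D0: mem[0x09..0x0a] <- [c2 e4]
D1: mem[0x10..0x15] <- [c5 15 8e db c2 e4]
D2: mem[0x06..0x07] <- [eb a5]
D3: mem[0x12..0x15] <- [e4 91 d6 45]
D4: mem[0x08..0x0b] <- [e4 c5 15 e4]
query mem[0x0a]=0x15, mem[0x07]=0xa5, mem[0x12]=0xe4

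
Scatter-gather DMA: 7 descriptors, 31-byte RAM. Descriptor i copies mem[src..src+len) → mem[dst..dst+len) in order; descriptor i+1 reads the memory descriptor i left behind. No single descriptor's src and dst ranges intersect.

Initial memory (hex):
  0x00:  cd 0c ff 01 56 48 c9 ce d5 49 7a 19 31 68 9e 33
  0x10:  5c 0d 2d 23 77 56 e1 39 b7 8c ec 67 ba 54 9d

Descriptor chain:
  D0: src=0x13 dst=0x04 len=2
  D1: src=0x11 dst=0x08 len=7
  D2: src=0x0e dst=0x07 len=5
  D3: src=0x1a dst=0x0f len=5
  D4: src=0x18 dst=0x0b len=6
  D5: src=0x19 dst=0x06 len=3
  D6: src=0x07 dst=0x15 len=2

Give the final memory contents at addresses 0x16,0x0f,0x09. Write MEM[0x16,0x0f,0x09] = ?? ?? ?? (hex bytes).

MEM[0x16,0x0f,0x09] = 67 ba 5c

D0: mem[0x04..0x05] <- [23 77]
D1: mem[0x08..0x0e] <- [0d 2d 23 77 56 e1 39]
D2: mem[0x07..0x0b] <- [39 33 5c 0d 2d]
D3: mem[0x0f..0x13] <- [ec 67 ba 54 9d]
D4: mem[0x0b..0x10] <- [b7 8c ec 67 ba 54]
D5: mem[0x06..0x08] <- [8c ec 67]
D6: mem[0x15..0x16] <- [ec 67]
query mem[0x16]=0x67, mem[0x0f]=0xba, mem[0x09]=0x5c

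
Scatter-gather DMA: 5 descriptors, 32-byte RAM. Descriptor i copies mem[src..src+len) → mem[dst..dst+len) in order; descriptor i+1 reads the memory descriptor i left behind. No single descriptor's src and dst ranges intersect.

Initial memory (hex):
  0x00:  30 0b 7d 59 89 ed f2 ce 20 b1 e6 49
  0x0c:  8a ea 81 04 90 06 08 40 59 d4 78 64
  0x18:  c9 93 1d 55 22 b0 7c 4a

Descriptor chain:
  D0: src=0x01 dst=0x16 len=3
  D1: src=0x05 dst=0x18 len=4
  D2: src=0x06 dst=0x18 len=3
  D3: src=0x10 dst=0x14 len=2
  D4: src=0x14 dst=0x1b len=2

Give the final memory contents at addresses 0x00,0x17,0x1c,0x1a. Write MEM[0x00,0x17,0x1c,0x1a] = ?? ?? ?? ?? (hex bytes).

MEM[0x00,0x17,0x1c,0x1a] = 30 7d 06 20

D0: mem[0x16..0x18] <- [0b 7d 59]
D1: mem[0x18..0x1b] <- [ed f2 ce 20]
D2: mem[0x18..0x1a] <- [f2 ce 20]
D3: mem[0x14..0x15] <- [90 06]
D4: mem[0x1b..0x1c] <- [90 06]
query mem[0x00]=0x30, mem[0x17]=0x7d, mem[0x1c]=0x06, mem[0x1a]=0x20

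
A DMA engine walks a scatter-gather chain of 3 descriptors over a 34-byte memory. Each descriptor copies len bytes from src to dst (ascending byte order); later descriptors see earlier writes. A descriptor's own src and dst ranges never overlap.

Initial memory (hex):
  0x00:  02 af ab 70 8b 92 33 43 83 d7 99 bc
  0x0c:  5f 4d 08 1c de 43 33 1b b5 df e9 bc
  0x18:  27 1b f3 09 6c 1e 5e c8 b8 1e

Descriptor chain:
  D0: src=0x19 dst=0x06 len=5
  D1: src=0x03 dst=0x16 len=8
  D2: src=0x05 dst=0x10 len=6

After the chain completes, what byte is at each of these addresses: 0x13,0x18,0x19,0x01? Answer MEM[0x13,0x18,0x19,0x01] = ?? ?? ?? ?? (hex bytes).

[0] 0x19->0x06 len=5 : 1b f3 09 6c 1e
[1] 0x03->0x16 len=8 : 70 8b 92 1b f3 09 6c 1e
[2] 0x05->0x10 len=6 : 92 1b f3 09 6c 1e
query mem[0x13]=0x09, mem[0x18]=0x92, mem[0x19]=0x1b, mem[0x01]=0xaf

MEM[0x13,0x18,0x19,0x01] = 09 92 1b af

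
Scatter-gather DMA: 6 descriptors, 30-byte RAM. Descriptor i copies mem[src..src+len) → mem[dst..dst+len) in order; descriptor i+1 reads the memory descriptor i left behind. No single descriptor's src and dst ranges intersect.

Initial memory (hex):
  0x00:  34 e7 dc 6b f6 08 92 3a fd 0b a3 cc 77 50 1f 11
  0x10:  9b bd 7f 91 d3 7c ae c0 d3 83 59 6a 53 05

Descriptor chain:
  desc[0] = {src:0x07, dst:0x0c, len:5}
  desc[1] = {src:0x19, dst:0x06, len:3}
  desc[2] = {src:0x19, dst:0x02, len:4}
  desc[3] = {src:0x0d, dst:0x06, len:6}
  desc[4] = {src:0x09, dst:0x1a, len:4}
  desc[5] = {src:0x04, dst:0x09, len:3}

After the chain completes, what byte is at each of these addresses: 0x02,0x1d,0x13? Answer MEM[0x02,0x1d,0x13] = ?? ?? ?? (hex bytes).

MEM[0x02,0x1d,0x13] = 83 3a 91

D0: mem[0x0c..0x10] <- [3a fd 0b a3 cc]
D1: mem[0x06..0x08] <- [83 59 6a]
D2: mem[0x02..0x05] <- [83 59 6a 53]
D3: mem[0x06..0x0b] <- [fd 0b a3 cc bd 7f]
D4: mem[0x1a..0x1d] <- [cc bd 7f 3a]
D5: mem[0x09..0x0b] <- [6a 53 fd]
query mem[0x02]=0x83, mem[0x1d]=0x3a, mem[0x13]=0x91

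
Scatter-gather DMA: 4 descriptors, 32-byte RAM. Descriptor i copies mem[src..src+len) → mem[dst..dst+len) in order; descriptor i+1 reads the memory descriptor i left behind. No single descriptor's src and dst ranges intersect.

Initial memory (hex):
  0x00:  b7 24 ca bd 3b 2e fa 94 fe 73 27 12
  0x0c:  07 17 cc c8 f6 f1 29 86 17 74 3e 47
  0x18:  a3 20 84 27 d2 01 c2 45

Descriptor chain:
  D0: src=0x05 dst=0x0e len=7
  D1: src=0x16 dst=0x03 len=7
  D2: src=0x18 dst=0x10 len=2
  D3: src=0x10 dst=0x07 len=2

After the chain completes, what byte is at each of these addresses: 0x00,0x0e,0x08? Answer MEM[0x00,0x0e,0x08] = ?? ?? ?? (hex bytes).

  after D0: wrote 7B at 0x0e = 2efa94fe732712
  after D1: wrote 7B at 0x03 = 3e47a3208427d2
  after D2: wrote 2B at 0x10 = a320
  after D3: wrote 2B at 0x07 = a320
query mem[0x00]=0xb7, mem[0x0e]=0x2e, mem[0x08]=0x20

MEM[0x00,0x0e,0x08] = b7 2e 20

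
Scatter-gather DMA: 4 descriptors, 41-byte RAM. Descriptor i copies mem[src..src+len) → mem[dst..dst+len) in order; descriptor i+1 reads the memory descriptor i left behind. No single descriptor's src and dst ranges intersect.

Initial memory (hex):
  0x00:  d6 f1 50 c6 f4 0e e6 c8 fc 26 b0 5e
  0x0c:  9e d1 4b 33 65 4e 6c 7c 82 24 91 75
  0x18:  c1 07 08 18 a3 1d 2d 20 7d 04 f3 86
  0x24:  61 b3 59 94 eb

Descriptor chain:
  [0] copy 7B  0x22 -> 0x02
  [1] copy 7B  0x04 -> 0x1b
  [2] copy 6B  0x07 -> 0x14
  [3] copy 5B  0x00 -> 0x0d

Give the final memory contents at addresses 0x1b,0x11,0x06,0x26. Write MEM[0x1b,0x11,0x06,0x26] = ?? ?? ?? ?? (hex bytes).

MEM[0x1b,0x11,0x06,0x26] = 61 61 59 59

[0] 0x22->0x02 len=7 : f3 86 61 b3 59 94 eb
[1] 0x04->0x1b len=7 : 61 b3 59 94 eb 26 b0
[2] 0x07->0x14 len=6 : 94 eb 26 b0 5e 9e
[3] 0x00->0x0d len=5 : d6 f1 f3 86 61
query mem[0x1b]=0x61, mem[0x11]=0x61, mem[0x06]=0x59, mem[0x26]=0x59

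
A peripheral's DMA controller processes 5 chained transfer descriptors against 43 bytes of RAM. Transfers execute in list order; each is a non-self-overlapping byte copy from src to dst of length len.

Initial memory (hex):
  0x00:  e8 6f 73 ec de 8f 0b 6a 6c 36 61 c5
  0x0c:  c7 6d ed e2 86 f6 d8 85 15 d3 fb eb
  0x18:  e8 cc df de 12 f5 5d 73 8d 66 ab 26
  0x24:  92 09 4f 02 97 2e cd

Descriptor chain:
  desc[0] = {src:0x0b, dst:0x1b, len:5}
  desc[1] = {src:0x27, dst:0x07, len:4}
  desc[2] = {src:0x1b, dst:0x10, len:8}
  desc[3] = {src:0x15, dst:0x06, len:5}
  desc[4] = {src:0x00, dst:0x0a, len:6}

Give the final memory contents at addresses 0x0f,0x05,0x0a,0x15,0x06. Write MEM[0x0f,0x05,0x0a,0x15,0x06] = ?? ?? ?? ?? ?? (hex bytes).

MEM[0x0f,0x05,0x0a,0x15,0x06] = 8f 8f e8 8d 8d

  after D0: wrote 5B at 0x1b = c5c76dede2
  after D1: wrote 4B at 0x07 = 02972ecd
  after D2: wrote 8B at 0x10 = c5c76dede28d66ab
  after D3: wrote 5B at 0x06 = 8d66abe8cc
  after D4: wrote 6B at 0x0a = e86f73ecde8f
query mem[0x0f]=0x8f, mem[0x05]=0x8f, mem[0x0a]=0xe8, mem[0x15]=0x8d, mem[0x06]=0x8d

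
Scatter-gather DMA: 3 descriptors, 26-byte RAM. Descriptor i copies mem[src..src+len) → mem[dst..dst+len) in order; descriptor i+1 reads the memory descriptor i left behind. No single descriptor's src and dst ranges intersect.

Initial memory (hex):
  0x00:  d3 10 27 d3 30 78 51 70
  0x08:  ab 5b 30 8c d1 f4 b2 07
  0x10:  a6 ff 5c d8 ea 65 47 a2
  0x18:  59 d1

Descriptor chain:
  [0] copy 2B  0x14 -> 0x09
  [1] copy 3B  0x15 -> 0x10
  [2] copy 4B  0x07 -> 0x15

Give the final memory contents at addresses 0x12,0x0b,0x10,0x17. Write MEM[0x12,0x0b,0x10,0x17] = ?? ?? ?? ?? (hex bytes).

#0 dst[0x09+2] := {0xea,0x65}
#1 dst[0x10+3] := {0x65,0x47,0xa2}
#2 dst[0x15+4] := {0x70,0xab,0xea,0x65}
query mem[0x12]=0xa2, mem[0x0b]=0x8c, mem[0x10]=0x65, mem[0x17]=0xea

MEM[0x12,0x0b,0x10,0x17] = a2 8c 65 ea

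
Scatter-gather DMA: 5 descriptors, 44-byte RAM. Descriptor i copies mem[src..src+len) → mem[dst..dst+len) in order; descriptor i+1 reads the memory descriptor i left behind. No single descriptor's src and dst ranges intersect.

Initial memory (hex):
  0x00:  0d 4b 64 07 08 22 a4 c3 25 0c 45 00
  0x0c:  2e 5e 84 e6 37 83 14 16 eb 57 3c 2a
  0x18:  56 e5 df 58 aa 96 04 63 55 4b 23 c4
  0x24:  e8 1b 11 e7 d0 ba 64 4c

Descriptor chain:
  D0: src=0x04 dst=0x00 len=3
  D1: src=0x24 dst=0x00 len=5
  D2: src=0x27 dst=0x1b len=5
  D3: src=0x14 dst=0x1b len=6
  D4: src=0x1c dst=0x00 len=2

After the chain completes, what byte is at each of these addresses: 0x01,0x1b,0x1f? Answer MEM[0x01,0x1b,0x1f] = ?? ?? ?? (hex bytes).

[0] 0x04->0x00 len=3 : 08 22 a4
[1] 0x24->0x00 len=5 : e8 1b 11 e7 d0
[2] 0x27->0x1b len=5 : e7 d0 ba 64 4c
[3] 0x14->0x1b len=6 : eb 57 3c 2a 56 e5
[4] 0x1c->0x00 len=2 : 57 3c
query mem[0x01]=0x3c, mem[0x1b]=0xeb, mem[0x1f]=0x56

MEM[0x01,0x1b,0x1f] = 3c eb 56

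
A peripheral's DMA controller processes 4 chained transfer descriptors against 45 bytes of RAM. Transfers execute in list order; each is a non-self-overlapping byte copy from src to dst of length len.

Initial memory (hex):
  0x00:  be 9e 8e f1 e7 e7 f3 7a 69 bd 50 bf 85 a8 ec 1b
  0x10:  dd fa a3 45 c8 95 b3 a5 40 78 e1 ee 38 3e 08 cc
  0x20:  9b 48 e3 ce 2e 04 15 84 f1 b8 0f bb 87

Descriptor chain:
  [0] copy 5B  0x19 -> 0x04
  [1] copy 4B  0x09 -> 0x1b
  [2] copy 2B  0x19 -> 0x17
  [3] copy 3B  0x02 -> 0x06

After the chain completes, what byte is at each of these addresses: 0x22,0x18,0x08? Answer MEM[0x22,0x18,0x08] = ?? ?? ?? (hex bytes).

MEM[0x22,0x18,0x08] = e3 e1 78

D0: mem[0x04..0x08] <- [78 e1 ee 38 3e]
D1: mem[0x1b..0x1e] <- [bd 50 bf 85]
D2: mem[0x17..0x18] <- [78 e1]
D3: mem[0x06..0x08] <- [8e f1 78]
query mem[0x22]=0xe3, mem[0x18]=0xe1, mem[0x08]=0x78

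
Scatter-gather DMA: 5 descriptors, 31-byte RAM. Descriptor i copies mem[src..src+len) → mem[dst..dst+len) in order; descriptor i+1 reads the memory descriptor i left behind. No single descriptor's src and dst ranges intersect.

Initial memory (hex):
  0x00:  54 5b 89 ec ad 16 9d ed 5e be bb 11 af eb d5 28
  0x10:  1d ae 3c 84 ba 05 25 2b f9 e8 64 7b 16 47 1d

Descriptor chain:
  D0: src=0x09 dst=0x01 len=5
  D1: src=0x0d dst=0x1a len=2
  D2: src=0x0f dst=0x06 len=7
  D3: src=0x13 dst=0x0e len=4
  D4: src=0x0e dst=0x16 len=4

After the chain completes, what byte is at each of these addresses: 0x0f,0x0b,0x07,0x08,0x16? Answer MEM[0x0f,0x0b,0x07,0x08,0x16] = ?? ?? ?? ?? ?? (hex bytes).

  after D0: wrote 5B at 0x01 = bebb11afeb
  after D1: wrote 2B at 0x1a = ebd5
  after D2: wrote 7B at 0x06 = 281dae3c84ba05
  after D3: wrote 4B at 0x0e = 84ba0525
  after D4: wrote 4B at 0x16 = 84ba0525
query mem[0x0f]=0xba, mem[0x0b]=0xba, mem[0x07]=0x1d, mem[0x08]=0xae, mem[0x16]=0x84

MEM[0x0f,0x0b,0x07,0x08,0x16] = ba ba 1d ae 84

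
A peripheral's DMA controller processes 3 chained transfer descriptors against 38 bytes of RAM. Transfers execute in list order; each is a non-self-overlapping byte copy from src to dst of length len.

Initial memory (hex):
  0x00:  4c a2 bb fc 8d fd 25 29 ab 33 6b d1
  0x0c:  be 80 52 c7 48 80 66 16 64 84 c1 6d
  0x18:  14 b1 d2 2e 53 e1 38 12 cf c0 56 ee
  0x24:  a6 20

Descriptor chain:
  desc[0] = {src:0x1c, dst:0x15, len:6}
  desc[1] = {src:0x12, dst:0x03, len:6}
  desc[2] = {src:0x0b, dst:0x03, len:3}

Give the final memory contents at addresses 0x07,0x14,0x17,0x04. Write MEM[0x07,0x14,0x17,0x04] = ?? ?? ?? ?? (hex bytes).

MEM[0x07,0x14,0x17,0x04] = e1 64 38 be

  after D0: wrote 6B at 0x15 = 53e13812cfc0
  after D1: wrote 6B at 0x03 = 66166453e138
  after D2: wrote 3B at 0x03 = d1be80
query mem[0x07]=0xe1, mem[0x14]=0x64, mem[0x17]=0x38, mem[0x04]=0xbe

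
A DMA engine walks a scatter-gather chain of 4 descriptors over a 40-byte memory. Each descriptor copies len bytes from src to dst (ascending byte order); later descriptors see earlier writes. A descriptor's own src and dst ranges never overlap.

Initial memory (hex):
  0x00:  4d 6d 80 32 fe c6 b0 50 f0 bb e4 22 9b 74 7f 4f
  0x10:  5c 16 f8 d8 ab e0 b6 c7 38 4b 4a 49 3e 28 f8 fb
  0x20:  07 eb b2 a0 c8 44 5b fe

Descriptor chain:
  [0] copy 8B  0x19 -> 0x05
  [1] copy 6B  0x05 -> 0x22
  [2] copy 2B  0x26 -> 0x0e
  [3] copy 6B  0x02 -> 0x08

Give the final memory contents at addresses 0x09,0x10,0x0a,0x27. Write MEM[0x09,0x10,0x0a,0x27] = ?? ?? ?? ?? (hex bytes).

MEM[0x09,0x10,0x0a,0x27] = 32 5c fe f8

  after D0: wrote 8B at 0x05 = 4b4a493e28f8fb07
  after D1: wrote 6B at 0x22 = 4b4a493e28f8
  after D2: wrote 2B at 0x0e = 28f8
  after D3: wrote 6B at 0x08 = 8032fe4b4a49
query mem[0x09]=0x32, mem[0x10]=0x5c, mem[0x0a]=0xfe, mem[0x27]=0xf8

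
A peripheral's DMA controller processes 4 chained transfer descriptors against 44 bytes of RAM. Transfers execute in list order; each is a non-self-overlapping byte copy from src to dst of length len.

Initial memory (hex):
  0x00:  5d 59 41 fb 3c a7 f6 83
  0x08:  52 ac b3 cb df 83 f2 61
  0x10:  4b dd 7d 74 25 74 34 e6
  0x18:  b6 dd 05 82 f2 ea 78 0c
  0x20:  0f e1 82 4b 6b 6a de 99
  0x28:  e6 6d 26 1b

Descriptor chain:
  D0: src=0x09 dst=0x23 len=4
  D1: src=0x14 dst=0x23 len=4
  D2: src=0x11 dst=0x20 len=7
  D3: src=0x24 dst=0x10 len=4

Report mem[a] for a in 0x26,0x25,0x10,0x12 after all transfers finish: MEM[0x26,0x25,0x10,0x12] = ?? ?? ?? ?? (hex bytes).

D0: mem[0x23..0x26] <- [ac b3 cb df]
D1: mem[0x23..0x26] <- [25 74 34 e6]
D2: mem[0x20..0x26] <- [dd 7d 74 25 74 34 e6]
D3: mem[0x10..0x13] <- [74 34 e6 99]
query mem[0x26]=0xe6, mem[0x25]=0x34, mem[0x10]=0x74, mem[0x12]=0xe6

MEM[0x26,0x25,0x10,0x12] = e6 34 74 e6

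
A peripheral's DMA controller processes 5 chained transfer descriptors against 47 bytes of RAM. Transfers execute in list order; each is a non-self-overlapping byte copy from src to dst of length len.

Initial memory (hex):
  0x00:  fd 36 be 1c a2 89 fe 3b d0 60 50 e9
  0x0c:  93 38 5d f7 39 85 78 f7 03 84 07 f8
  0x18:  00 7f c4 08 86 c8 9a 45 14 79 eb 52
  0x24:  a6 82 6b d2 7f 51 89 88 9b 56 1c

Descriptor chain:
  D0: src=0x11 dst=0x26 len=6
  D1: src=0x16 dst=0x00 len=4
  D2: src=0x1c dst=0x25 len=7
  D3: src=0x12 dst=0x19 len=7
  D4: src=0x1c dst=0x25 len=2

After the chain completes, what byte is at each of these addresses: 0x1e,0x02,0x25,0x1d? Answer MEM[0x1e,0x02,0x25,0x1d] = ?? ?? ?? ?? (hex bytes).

#0 dst[0x26+6] := {0x85,0x78,0xf7,0x03,0x84,0x07}
#1 dst[0x00+4] := {0x07,0xf8,0x00,0x7f}
#2 dst[0x25+7] := {0x86,0xc8,0x9a,0x45,0x14,0x79,0xeb}
#3 dst[0x19+7] := {0x78,0xf7,0x03,0x84,0x07,0xf8,0x00}
#4 dst[0x25+2] := {0x84,0x07}
query mem[0x1e]=0xf8, mem[0x02]=0x00, mem[0x25]=0x84, mem[0x1d]=0x07

MEM[0x1e,0x02,0x25,0x1d] = f8 00 84 07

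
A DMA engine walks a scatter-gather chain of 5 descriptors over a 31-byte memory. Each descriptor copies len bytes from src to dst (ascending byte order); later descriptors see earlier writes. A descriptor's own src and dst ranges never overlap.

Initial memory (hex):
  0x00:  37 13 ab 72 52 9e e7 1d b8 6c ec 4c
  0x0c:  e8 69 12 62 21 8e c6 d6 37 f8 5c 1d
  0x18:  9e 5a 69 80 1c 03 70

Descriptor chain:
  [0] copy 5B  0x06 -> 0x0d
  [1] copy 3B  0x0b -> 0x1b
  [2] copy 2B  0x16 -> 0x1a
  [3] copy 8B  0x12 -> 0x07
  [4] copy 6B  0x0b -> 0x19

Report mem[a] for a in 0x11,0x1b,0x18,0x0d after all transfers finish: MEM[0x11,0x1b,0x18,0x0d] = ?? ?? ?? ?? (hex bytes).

MEM[0x11,0x1b,0x18,0x0d] = ec 9e 9e 9e

#0 dst[0x0d+5] := {0xe7,0x1d,0xb8,0x6c,0xec}
#1 dst[0x1b+3] := {0x4c,0xe8,0xe7}
#2 dst[0x1a+2] := {0x5c,0x1d}
#3 dst[0x07+8] := {0xc6,0xd6,0x37,0xf8,0x5c,0x1d,0x9e,0x5a}
#4 dst[0x19+6] := {0x5c,0x1d,0x9e,0x5a,0xb8,0x6c}
query mem[0x11]=0xec, mem[0x1b]=0x9e, mem[0x18]=0x9e, mem[0x0d]=0x9e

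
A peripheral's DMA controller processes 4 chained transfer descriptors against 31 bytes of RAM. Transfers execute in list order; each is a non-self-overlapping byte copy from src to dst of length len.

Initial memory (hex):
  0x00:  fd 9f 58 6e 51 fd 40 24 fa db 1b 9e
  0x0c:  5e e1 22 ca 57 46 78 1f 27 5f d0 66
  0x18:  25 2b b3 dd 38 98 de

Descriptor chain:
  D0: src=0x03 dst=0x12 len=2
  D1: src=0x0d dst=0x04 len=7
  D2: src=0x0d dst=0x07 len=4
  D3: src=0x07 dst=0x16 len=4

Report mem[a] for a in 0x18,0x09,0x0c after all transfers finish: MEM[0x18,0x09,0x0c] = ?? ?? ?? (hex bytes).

  after D0: wrote 2B at 0x12 = 6e51
  after D1: wrote 7B at 0x04 = e122ca57466e51
  after D2: wrote 4B at 0x07 = e122ca57
  after D3: wrote 4B at 0x16 = e122ca57
query mem[0x18]=0xca, mem[0x09]=0xca, mem[0x0c]=0x5e

MEM[0x18,0x09,0x0c] = ca ca 5e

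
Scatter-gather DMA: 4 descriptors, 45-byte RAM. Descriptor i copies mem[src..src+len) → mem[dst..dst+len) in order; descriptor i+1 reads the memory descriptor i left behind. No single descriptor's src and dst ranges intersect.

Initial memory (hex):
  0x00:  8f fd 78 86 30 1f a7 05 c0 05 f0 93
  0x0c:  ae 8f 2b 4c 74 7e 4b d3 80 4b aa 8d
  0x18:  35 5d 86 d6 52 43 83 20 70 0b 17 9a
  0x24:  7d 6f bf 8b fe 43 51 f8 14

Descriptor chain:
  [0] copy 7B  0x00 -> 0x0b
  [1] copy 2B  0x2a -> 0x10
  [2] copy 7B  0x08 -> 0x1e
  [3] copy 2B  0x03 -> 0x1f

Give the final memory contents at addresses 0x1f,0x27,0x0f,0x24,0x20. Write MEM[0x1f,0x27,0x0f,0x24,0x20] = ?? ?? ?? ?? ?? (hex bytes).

MEM[0x1f,0x27,0x0f,0x24,0x20] = 86 8b 30 86 30

D0: mem[0x0b..0x11] <- [8f fd 78 86 30 1f a7]
D1: mem[0x10..0x11] <- [51 f8]
D2: mem[0x1e..0x24] <- [c0 05 f0 8f fd 78 86]
D3: mem[0x1f..0x20] <- [86 30]
query mem[0x1f]=0x86, mem[0x27]=0x8b, mem[0x0f]=0x30, mem[0x24]=0x86, mem[0x20]=0x30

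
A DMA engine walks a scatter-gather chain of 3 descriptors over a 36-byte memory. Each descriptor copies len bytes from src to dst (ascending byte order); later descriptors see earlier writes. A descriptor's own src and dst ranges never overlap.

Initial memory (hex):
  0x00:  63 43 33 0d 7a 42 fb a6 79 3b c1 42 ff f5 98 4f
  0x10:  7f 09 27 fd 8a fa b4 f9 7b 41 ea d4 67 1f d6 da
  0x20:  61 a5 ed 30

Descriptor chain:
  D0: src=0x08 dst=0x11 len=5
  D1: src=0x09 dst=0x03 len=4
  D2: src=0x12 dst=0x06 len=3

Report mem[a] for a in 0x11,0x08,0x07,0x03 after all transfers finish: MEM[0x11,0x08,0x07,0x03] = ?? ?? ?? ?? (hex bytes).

D0: mem[0x11..0x15] <- [79 3b c1 42 ff]
D1: mem[0x03..0x06] <- [3b c1 42 ff]
D2: mem[0x06..0x08] <- [3b c1 42]
query mem[0x11]=0x79, mem[0x08]=0x42, mem[0x07]=0xc1, mem[0x03]=0x3b

MEM[0x11,0x08,0x07,0x03] = 79 42 c1 3b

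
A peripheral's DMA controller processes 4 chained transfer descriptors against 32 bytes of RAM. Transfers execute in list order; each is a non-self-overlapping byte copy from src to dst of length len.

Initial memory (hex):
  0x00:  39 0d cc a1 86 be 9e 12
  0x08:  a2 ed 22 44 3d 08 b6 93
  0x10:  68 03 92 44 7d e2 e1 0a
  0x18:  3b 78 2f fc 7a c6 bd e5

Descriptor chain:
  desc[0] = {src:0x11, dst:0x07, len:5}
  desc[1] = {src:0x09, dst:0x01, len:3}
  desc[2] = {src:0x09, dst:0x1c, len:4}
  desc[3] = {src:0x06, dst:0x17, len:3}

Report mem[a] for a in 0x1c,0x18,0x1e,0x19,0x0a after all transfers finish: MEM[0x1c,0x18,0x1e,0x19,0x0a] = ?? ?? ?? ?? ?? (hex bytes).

[0] 0x11->0x07 len=5 : 03 92 44 7d e2
[1] 0x09->0x01 len=3 : 44 7d e2
[2] 0x09->0x1c len=4 : 44 7d e2 3d
[3] 0x06->0x17 len=3 : 9e 03 92
query mem[0x1c]=0x44, mem[0x18]=0x03, mem[0x1e]=0xe2, mem[0x19]=0x92, mem[0x0a]=0x7d

MEM[0x1c,0x18,0x1e,0x19,0x0a] = 44 03 e2 92 7d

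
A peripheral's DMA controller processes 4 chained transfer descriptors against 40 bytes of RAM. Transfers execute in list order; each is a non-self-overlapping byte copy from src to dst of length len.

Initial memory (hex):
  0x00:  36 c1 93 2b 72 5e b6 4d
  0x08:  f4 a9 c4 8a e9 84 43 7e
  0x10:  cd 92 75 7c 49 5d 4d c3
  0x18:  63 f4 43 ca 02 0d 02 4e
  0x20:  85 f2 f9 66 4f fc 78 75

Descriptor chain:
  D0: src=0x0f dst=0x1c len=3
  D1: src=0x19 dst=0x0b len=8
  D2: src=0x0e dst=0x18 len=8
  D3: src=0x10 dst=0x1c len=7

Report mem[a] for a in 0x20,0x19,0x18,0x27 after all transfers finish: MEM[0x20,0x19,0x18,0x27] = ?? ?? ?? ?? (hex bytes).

MEM[0x20,0x19,0x18,0x27] = 49 cd 7e 75

[0] 0x0f->0x1c len=3 : 7e cd 92
[1] 0x19->0x0b len=8 : f4 43 ca 7e cd 92 4e 85
[2] 0x0e->0x18 len=8 : 7e cd 92 4e 85 7c 49 5d
[3] 0x10->0x1c len=7 : 92 4e 85 7c 49 5d 4d
query mem[0x20]=0x49, mem[0x19]=0xcd, mem[0x18]=0x7e, mem[0x27]=0x75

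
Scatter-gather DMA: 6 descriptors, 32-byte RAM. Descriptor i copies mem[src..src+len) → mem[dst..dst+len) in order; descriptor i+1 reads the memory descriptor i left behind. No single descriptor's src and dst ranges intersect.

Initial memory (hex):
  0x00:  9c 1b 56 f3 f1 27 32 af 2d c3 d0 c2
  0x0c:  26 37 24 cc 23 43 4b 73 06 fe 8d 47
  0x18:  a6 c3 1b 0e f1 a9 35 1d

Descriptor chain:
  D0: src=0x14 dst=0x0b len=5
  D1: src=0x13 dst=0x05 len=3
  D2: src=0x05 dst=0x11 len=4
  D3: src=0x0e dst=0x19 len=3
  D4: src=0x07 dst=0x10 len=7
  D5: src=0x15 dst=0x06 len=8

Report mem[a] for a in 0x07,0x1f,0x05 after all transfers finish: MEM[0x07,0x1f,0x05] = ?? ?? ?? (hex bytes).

[0] 0x14->0x0b len=5 : 06 fe 8d 47 a6
[1] 0x13->0x05 len=3 : 73 06 fe
[2] 0x05->0x11 len=4 : 73 06 fe 2d
[3] 0x0e->0x19 len=3 : 47 a6 23
[4] 0x07->0x10 len=7 : fe 2d c3 d0 06 fe 8d
[5] 0x15->0x06 len=8 : fe 8d 47 a6 47 a6 23 f1
query mem[0x07]=0x8d, mem[0x1f]=0x1d, mem[0x05]=0x73

MEM[0x07,0x1f,0x05] = 8d 1d 73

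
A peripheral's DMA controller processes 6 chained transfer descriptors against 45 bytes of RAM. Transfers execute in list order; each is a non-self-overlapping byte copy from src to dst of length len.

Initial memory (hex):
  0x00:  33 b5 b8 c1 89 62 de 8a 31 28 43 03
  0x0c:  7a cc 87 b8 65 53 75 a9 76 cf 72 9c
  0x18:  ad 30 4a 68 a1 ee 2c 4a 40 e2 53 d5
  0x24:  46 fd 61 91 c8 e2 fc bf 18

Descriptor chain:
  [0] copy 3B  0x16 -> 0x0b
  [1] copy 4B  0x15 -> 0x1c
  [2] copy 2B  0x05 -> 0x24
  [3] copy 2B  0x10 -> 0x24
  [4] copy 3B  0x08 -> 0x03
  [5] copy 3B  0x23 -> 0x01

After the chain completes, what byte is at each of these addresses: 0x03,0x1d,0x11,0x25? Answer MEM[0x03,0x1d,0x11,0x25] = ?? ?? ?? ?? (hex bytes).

#0 dst[0x0b+3] := {0x72,0x9c,0xad}
#1 dst[0x1c+4] := {0xcf,0x72,0x9c,0xad}
#2 dst[0x24+2] := {0x62,0xde}
#3 dst[0x24+2] := {0x65,0x53}
#4 dst[0x03+3] := {0x31,0x28,0x43}
#5 dst[0x01+3] := {0xd5,0x65,0x53}
query mem[0x03]=0x53, mem[0x1d]=0x72, mem[0x11]=0x53, mem[0x25]=0x53

MEM[0x03,0x1d,0x11,0x25] = 53 72 53 53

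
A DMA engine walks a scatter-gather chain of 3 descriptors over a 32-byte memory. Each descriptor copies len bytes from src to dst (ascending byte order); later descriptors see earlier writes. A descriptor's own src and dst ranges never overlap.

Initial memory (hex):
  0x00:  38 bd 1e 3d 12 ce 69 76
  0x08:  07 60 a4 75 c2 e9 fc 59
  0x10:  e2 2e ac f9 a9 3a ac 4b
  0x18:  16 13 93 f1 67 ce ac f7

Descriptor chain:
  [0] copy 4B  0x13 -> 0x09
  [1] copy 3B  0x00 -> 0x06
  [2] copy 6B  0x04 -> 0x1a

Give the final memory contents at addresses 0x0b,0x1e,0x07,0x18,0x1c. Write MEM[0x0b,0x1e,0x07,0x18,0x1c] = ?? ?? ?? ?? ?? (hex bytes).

MEM[0x0b,0x1e,0x07,0x18,0x1c] = 3a 1e bd 16 38

[0] 0x13->0x09 len=4 : f9 a9 3a ac
[1] 0x00->0x06 len=3 : 38 bd 1e
[2] 0x04->0x1a len=6 : 12 ce 38 bd 1e f9
query mem[0x0b]=0x3a, mem[0x1e]=0x1e, mem[0x07]=0xbd, mem[0x18]=0x16, mem[0x1c]=0x38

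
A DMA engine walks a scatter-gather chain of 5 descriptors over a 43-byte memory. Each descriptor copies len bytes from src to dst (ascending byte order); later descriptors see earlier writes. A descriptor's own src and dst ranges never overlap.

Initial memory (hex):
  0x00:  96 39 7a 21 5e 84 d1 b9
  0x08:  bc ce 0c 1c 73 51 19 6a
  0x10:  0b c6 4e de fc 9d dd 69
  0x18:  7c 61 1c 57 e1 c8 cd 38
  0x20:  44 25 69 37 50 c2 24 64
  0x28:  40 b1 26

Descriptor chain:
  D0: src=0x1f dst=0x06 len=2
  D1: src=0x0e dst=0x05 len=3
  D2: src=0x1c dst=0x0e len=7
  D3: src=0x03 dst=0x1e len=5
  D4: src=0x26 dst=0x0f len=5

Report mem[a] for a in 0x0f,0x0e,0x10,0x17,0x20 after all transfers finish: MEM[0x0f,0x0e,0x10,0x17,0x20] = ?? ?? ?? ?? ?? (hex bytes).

MEM[0x0f,0x0e,0x10,0x17,0x20] = 24 e1 64 69 19

  after D0: wrote 2B at 0x06 = 3844
  after D1: wrote 3B at 0x05 = 196a0b
  after D2: wrote 7B at 0x0e = e1c8cd38442569
  after D3: wrote 5B at 0x1e = 215e196a0b
  after D4: wrote 5B at 0x0f = 246440b126
query mem[0x0f]=0x24, mem[0x0e]=0xe1, mem[0x10]=0x64, mem[0x17]=0x69, mem[0x20]=0x19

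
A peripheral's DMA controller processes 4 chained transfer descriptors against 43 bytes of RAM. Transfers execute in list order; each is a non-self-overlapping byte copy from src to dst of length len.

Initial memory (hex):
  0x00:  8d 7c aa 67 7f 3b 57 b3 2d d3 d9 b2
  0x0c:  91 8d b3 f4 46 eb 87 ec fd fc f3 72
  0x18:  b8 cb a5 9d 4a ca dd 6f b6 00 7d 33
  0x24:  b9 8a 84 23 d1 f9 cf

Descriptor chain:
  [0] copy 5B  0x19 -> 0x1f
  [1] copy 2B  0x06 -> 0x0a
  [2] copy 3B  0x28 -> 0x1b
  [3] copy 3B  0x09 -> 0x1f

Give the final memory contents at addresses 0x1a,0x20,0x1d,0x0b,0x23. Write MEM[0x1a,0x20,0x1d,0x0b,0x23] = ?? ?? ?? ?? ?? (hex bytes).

MEM[0x1a,0x20,0x1d,0x0b,0x23] = a5 57 cf b3 ca

D0: mem[0x1f..0x23] <- [cb a5 9d 4a ca]
D1: mem[0x0a..0x0b] <- [57 b3]
D2: mem[0x1b..0x1d] <- [d1 f9 cf]
D3: mem[0x1f..0x21] <- [d3 57 b3]
query mem[0x1a]=0xa5, mem[0x20]=0x57, mem[0x1d]=0xcf, mem[0x0b]=0xb3, mem[0x23]=0xca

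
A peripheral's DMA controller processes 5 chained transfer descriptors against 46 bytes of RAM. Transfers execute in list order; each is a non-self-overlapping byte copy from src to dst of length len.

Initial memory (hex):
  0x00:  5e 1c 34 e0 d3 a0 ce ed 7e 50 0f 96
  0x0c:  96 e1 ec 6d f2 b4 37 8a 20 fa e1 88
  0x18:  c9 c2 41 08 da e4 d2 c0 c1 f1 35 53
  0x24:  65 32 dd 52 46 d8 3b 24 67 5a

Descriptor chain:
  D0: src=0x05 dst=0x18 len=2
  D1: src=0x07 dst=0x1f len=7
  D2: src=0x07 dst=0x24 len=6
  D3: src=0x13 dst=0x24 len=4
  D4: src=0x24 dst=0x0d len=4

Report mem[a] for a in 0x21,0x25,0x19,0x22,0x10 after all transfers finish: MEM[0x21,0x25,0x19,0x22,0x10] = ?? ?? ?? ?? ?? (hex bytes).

MEM[0x21,0x25,0x19,0x22,0x10] = 50 20 ce 0f e1

#0 dst[0x18+2] := {0xa0,0xce}
#1 dst[0x1f+7] := {0xed,0x7e,0x50,0x0f,0x96,0x96,0xe1}
#2 dst[0x24+6] := {0xed,0x7e,0x50,0x0f,0x96,0x96}
#3 dst[0x24+4] := {0x8a,0x20,0xfa,0xe1}
#4 dst[0x0d+4] := {0x8a,0x20,0xfa,0xe1}
query mem[0x21]=0x50, mem[0x25]=0x20, mem[0x19]=0xce, mem[0x22]=0x0f, mem[0x10]=0xe1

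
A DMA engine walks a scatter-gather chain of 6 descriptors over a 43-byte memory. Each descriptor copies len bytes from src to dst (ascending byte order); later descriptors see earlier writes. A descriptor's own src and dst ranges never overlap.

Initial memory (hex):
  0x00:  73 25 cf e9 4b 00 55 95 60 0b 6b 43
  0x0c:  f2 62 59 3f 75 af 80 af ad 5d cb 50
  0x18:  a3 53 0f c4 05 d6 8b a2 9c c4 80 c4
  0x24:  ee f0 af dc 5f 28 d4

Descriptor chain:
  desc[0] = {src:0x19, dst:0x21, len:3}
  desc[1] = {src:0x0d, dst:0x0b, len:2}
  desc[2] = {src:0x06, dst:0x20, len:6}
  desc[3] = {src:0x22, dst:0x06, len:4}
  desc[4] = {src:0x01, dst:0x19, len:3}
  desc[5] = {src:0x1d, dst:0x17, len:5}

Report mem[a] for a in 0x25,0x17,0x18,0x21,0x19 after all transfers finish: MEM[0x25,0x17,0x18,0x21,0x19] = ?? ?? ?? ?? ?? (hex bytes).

MEM[0x25,0x17,0x18,0x21,0x19] = 62 d6 8b 95 a2

[0] 0x19->0x21 len=3 : 53 0f c4
[1] 0x0d->0x0b len=2 : 62 59
[2] 0x06->0x20 len=6 : 55 95 60 0b 6b 62
[3] 0x22->0x06 len=4 : 60 0b 6b 62
[4] 0x01->0x19 len=3 : 25 cf e9
[5] 0x1d->0x17 len=5 : d6 8b a2 55 95
query mem[0x25]=0x62, mem[0x17]=0xd6, mem[0x18]=0x8b, mem[0x21]=0x95, mem[0x19]=0xa2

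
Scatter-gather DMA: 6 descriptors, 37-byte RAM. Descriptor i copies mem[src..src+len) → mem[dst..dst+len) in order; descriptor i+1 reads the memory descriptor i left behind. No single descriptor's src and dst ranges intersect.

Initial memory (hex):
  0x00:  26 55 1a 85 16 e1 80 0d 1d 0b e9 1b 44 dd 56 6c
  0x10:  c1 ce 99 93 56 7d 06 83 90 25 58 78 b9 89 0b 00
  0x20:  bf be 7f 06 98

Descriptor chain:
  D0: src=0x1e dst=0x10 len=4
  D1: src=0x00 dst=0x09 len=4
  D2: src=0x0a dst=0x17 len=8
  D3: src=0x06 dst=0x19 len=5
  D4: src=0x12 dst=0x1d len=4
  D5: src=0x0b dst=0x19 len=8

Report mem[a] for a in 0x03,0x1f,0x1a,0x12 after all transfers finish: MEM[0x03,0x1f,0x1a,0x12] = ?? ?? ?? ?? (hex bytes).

MEM[0x03,0x1f,0x1a,0x12] = 85 00 85 bf

#0 dst[0x10+4] := {0x0b,0x00,0xbf,0xbe}
#1 dst[0x09+4] := {0x26,0x55,0x1a,0x85}
#2 dst[0x17+8] := {0x55,0x1a,0x85,0xdd,0x56,0x6c,0x0b,0x00}
#3 dst[0x19+5] := {0x80,0x0d,0x1d,0x26,0x55}
#4 dst[0x1d+4] := {0xbf,0xbe,0x56,0x7d}
#5 dst[0x19+8] := {0x1a,0x85,0xdd,0x56,0x6c,0x0b,0x00,0xbf}
query mem[0x03]=0x85, mem[0x1f]=0x00, mem[0x1a]=0x85, mem[0x12]=0xbf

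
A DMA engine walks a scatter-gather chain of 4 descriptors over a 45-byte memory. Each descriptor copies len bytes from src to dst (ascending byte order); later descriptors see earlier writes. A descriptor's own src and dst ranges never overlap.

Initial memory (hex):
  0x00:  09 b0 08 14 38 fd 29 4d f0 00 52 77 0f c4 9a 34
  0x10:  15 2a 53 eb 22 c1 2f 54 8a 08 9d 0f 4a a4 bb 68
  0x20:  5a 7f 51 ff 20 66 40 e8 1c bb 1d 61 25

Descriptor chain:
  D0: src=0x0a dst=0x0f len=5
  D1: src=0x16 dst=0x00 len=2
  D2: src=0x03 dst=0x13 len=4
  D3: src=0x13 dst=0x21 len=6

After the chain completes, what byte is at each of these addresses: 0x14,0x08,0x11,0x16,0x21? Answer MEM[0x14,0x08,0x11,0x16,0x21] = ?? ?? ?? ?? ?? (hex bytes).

MEM[0x14,0x08,0x11,0x16,0x21] = 38 f0 0f 29 14

  after D0: wrote 5B at 0x0f = 52770fc49a
  after D1: wrote 2B at 0x00 = 2f54
  after D2: wrote 4B at 0x13 = 1438fd29
  after D3: wrote 6B at 0x21 = 1438fd29548a
query mem[0x14]=0x38, mem[0x08]=0xf0, mem[0x11]=0x0f, mem[0x16]=0x29, mem[0x21]=0x14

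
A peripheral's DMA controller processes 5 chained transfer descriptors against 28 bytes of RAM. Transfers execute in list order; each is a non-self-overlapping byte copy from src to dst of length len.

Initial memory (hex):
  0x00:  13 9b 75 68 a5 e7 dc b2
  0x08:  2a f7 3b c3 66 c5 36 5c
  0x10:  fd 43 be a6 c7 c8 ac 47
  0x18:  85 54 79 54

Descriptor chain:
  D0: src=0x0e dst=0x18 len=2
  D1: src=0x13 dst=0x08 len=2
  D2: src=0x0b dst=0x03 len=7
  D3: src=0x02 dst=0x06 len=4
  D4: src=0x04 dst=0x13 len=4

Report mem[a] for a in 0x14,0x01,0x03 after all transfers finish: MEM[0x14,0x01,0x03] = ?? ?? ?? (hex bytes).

MEM[0x14,0x01,0x03] = c5 9b c3

[0] 0x0e->0x18 len=2 : 36 5c
[1] 0x13->0x08 len=2 : a6 c7
[2] 0x0b->0x03 len=7 : c3 66 c5 36 5c fd 43
[3] 0x02->0x06 len=4 : 75 c3 66 c5
[4] 0x04->0x13 len=4 : 66 c5 75 c3
query mem[0x14]=0xc5, mem[0x01]=0x9b, mem[0x03]=0xc3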